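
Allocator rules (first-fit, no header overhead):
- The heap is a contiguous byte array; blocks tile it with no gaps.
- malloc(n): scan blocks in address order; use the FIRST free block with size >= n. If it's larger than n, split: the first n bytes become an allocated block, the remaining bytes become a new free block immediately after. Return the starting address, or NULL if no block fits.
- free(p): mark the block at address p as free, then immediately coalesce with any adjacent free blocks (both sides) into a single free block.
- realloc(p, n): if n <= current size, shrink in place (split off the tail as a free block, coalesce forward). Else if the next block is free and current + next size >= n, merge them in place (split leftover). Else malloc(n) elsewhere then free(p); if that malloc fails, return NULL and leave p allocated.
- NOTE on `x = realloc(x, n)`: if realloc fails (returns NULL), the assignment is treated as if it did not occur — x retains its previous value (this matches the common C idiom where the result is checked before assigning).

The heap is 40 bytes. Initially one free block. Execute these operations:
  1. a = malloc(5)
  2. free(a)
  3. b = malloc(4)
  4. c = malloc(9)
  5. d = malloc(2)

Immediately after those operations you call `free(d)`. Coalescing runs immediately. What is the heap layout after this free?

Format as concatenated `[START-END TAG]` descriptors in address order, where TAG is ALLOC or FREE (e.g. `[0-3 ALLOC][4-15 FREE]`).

Answer: [0-3 ALLOC][4-12 ALLOC][13-39 FREE]

Derivation:
Op 1: a = malloc(5) -> a = 0; heap: [0-4 ALLOC][5-39 FREE]
Op 2: free(a) -> (freed a); heap: [0-39 FREE]
Op 3: b = malloc(4) -> b = 0; heap: [0-3 ALLOC][4-39 FREE]
Op 4: c = malloc(9) -> c = 4; heap: [0-3 ALLOC][4-12 ALLOC][13-39 FREE]
Op 5: d = malloc(2) -> d = 13; heap: [0-3 ALLOC][4-12 ALLOC][13-14 ALLOC][15-39 FREE]
free(d): d = 13 -> block [13-14 ALLOC]; mark free, coalesce with adjacent free neighbors -> [0-3 ALLOC][4-12 ALLOC][13-39 FREE]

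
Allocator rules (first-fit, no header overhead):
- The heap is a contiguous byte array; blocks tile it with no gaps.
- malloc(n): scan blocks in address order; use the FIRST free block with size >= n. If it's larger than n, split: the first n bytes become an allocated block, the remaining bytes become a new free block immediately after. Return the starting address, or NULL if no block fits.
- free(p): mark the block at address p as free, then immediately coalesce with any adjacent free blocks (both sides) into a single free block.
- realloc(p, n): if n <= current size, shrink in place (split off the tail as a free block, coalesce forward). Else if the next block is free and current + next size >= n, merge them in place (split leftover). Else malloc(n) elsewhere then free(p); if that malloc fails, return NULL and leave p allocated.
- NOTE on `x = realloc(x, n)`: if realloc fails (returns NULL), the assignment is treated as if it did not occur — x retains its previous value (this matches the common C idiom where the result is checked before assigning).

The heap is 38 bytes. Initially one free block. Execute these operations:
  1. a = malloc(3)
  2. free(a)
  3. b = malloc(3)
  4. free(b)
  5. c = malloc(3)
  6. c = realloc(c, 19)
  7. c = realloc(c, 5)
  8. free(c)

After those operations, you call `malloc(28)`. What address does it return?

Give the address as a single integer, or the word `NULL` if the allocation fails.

Answer: 0

Derivation:
Op 1: a = malloc(3) -> a = 0; heap: [0-2 ALLOC][3-37 FREE]
Op 2: free(a) -> (freed a); heap: [0-37 FREE]
Op 3: b = malloc(3) -> b = 0; heap: [0-2 ALLOC][3-37 FREE]
Op 4: free(b) -> (freed b); heap: [0-37 FREE]
Op 5: c = malloc(3) -> c = 0; heap: [0-2 ALLOC][3-37 FREE]
Op 6: c = realloc(c, 19) -> c = 0; heap: [0-18 ALLOC][19-37 FREE]
Op 7: c = realloc(c, 5) -> c = 0; heap: [0-4 ALLOC][5-37 FREE]
Op 8: free(c) -> (freed c); heap: [0-37 FREE]
malloc(28): first-fit scan over [0-37 FREE] -> 0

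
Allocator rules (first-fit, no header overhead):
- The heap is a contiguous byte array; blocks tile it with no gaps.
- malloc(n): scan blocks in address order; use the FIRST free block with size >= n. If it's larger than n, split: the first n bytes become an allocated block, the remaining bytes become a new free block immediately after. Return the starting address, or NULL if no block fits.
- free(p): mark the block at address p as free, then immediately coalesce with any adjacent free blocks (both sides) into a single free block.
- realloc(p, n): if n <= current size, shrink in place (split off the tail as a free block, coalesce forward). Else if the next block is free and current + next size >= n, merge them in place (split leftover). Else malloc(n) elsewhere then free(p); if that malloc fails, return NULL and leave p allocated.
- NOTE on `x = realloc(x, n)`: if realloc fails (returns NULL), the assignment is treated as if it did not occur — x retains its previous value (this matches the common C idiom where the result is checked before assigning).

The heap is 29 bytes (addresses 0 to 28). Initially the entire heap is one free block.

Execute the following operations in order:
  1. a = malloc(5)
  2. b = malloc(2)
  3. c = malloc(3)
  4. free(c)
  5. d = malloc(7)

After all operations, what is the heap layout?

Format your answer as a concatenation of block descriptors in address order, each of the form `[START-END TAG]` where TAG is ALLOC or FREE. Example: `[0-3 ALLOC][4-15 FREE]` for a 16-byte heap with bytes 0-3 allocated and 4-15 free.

Answer: [0-4 ALLOC][5-6 ALLOC][7-13 ALLOC][14-28 FREE]

Derivation:
Op 1: a = malloc(5) -> a = 0; heap: [0-4 ALLOC][5-28 FREE]
Op 2: b = malloc(2) -> b = 5; heap: [0-4 ALLOC][5-6 ALLOC][7-28 FREE]
Op 3: c = malloc(3) -> c = 7; heap: [0-4 ALLOC][5-6 ALLOC][7-9 ALLOC][10-28 FREE]
Op 4: free(c) -> (freed c); heap: [0-4 ALLOC][5-6 ALLOC][7-28 FREE]
Op 5: d = malloc(7) -> d = 7; heap: [0-4 ALLOC][5-6 ALLOC][7-13 ALLOC][14-28 FREE]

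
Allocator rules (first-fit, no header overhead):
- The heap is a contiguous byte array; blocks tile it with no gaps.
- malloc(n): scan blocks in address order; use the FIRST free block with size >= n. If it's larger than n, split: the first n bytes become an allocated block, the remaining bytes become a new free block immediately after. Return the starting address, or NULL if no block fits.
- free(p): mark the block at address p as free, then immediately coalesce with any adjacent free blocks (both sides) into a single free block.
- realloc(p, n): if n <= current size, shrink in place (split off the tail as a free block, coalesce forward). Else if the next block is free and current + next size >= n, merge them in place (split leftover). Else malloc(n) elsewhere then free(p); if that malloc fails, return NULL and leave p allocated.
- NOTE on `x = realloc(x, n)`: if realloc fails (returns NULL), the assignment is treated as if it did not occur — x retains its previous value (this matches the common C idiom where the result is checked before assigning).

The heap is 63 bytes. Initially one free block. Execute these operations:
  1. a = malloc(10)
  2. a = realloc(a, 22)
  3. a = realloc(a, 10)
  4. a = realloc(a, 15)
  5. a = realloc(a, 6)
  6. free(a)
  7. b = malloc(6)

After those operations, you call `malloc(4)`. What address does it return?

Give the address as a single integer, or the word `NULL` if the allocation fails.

Answer: 6

Derivation:
Op 1: a = malloc(10) -> a = 0; heap: [0-9 ALLOC][10-62 FREE]
Op 2: a = realloc(a, 22) -> a = 0; heap: [0-21 ALLOC][22-62 FREE]
Op 3: a = realloc(a, 10) -> a = 0; heap: [0-9 ALLOC][10-62 FREE]
Op 4: a = realloc(a, 15) -> a = 0; heap: [0-14 ALLOC][15-62 FREE]
Op 5: a = realloc(a, 6) -> a = 0; heap: [0-5 ALLOC][6-62 FREE]
Op 6: free(a) -> (freed a); heap: [0-62 FREE]
Op 7: b = malloc(6) -> b = 0; heap: [0-5 ALLOC][6-62 FREE]
malloc(4): first-fit scan over [0-5 ALLOC][6-62 FREE] -> 6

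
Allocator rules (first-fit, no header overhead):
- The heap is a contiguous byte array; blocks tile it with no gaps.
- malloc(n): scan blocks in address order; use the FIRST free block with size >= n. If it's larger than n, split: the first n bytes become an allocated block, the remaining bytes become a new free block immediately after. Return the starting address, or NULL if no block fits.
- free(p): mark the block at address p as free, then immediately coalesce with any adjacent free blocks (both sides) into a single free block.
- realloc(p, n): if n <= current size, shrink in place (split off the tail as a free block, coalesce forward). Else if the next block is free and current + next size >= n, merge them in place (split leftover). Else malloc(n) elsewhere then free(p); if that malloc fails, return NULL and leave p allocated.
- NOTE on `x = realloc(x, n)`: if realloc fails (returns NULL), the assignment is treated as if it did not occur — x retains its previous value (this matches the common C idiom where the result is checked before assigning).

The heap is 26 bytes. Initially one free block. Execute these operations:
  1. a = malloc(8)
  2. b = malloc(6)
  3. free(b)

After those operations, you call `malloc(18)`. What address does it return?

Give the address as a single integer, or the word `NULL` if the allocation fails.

Answer: 8

Derivation:
Op 1: a = malloc(8) -> a = 0; heap: [0-7 ALLOC][8-25 FREE]
Op 2: b = malloc(6) -> b = 8; heap: [0-7 ALLOC][8-13 ALLOC][14-25 FREE]
Op 3: free(b) -> (freed b); heap: [0-7 ALLOC][8-25 FREE]
malloc(18): first-fit scan over [0-7 ALLOC][8-25 FREE] -> 8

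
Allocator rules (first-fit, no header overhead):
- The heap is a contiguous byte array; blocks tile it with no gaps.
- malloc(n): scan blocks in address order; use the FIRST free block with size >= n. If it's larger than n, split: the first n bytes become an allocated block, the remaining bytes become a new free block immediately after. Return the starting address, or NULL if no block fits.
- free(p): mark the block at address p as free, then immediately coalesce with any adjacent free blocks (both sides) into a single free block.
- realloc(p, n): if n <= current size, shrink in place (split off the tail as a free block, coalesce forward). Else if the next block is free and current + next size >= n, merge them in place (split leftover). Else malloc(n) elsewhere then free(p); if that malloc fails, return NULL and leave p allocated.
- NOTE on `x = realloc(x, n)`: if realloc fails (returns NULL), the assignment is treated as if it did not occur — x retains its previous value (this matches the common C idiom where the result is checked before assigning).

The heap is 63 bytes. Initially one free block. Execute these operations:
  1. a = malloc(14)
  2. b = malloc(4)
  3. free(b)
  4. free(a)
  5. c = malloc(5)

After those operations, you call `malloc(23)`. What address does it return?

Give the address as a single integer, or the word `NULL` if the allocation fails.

Answer: 5

Derivation:
Op 1: a = malloc(14) -> a = 0; heap: [0-13 ALLOC][14-62 FREE]
Op 2: b = malloc(4) -> b = 14; heap: [0-13 ALLOC][14-17 ALLOC][18-62 FREE]
Op 3: free(b) -> (freed b); heap: [0-13 ALLOC][14-62 FREE]
Op 4: free(a) -> (freed a); heap: [0-62 FREE]
Op 5: c = malloc(5) -> c = 0; heap: [0-4 ALLOC][5-62 FREE]
malloc(23): first-fit scan over [0-4 ALLOC][5-62 FREE] -> 5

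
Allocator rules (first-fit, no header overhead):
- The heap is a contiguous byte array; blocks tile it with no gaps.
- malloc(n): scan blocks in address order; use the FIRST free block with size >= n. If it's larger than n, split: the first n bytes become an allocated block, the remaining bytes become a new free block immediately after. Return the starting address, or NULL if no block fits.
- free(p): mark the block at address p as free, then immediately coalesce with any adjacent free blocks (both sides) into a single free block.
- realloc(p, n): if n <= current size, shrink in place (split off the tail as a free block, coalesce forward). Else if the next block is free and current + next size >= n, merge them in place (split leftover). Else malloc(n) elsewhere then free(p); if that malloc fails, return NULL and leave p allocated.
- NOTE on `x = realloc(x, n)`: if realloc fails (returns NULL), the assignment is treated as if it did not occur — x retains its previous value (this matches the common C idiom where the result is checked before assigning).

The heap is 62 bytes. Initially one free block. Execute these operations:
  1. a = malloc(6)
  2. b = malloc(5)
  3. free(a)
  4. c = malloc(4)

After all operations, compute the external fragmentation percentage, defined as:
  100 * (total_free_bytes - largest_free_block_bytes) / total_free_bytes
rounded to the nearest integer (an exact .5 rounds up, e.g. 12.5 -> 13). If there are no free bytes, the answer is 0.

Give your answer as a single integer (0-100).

Op 1: a = malloc(6) -> a = 0; heap: [0-5 ALLOC][6-61 FREE]
Op 2: b = malloc(5) -> b = 6; heap: [0-5 ALLOC][6-10 ALLOC][11-61 FREE]
Op 3: free(a) -> (freed a); heap: [0-5 FREE][6-10 ALLOC][11-61 FREE]
Op 4: c = malloc(4) -> c = 0; heap: [0-3 ALLOC][4-5 FREE][6-10 ALLOC][11-61 FREE]
Free blocks: [2 51] total_free=53 largest=51 -> 100*(53-51)/53 = 200/53 ≈ 3.774 -> rounds to 4

Answer: 4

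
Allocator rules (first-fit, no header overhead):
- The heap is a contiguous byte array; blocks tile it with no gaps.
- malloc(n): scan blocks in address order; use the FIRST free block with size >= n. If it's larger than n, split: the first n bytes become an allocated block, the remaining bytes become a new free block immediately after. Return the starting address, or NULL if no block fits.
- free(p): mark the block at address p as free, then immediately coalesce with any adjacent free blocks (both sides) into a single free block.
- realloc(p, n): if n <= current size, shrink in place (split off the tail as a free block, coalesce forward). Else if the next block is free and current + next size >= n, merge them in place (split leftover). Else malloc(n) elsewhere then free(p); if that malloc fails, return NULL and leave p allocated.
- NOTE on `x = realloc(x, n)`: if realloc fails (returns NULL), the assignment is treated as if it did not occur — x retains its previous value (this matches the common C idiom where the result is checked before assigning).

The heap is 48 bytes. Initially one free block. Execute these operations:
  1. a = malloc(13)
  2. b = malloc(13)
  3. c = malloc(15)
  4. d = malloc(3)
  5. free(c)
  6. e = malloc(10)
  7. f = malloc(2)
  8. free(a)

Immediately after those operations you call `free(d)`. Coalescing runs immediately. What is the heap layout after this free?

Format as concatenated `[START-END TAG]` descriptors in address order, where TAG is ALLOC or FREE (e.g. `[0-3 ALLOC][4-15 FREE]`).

Op 1: a = malloc(13) -> a = 0; heap: [0-12 ALLOC][13-47 FREE]
Op 2: b = malloc(13) -> b = 13; heap: [0-12 ALLOC][13-25 ALLOC][26-47 FREE]
Op 3: c = malloc(15) -> c = 26; heap: [0-12 ALLOC][13-25 ALLOC][26-40 ALLOC][41-47 FREE]
Op 4: d = malloc(3) -> d = 41; heap: [0-12 ALLOC][13-25 ALLOC][26-40 ALLOC][41-43 ALLOC][44-47 FREE]
Op 5: free(c) -> (freed c); heap: [0-12 ALLOC][13-25 ALLOC][26-40 FREE][41-43 ALLOC][44-47 FREE]
Op 6: e = malloc(10) -> e = 26; heap: [0-12 ALLOC][13-25 ALLOC][26-35 ALLOC][36-40 FREE][41-43 ALLOC][44-47 FREE]
Op 7: f = malloc(2) -> f = 36; heap: [0-12 ALLOC][13-25 ALLOC][26-35 ALLOC][36-37 ALLOC][38-40 FREE][41-43 ALLOC][44-47 FREE]
Op 8: free(a) -> (freed a); heap: [0-12 FREE][13-25 ALLOC][26-35 ALLOC][36-37 ALLOC][38-40 FREE][41-43 ALLOC][44-47 FREE]
free(d): d = 41 -> block [41-43 ALLOC]; mark free, coalesce with adjacent free neighbors -> [0-12 FREE][13-25 ALLOC][26-35 ALLOC][36-37 ALLOC][38-47 FREE]

Answer: [0-12 FREE][13-25 ALLOC][26-35 ALLOC][36-37 ALLOC][38-47 FREE]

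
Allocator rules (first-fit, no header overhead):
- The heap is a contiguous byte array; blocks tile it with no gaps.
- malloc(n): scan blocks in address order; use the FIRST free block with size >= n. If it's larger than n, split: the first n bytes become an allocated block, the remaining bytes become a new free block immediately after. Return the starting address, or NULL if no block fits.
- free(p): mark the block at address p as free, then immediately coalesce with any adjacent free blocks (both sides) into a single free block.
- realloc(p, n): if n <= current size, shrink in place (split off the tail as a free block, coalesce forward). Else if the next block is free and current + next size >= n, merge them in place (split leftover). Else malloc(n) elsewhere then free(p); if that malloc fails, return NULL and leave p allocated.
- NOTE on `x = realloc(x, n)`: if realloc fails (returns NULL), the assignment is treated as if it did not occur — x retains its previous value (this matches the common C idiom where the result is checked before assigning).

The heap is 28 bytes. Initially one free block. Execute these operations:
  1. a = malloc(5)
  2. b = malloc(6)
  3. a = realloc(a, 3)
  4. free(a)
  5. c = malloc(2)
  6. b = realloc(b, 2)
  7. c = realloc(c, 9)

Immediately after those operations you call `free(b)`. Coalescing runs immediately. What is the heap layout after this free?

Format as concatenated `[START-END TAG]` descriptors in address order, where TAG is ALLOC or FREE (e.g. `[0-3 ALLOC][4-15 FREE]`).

Op 1: a = malloc(5) -> a = 0; heap: [0-4 ALLOC][5-27 FREE]
Op 2: b = malloc(6) -> b = 5; heap: [0-4 ALLOC][5-10 ALLOC][11-27 FREE]
Op 3: a = realloc(a, 3) -> a = 0; heap: [0-2 ALLOC][3-4 FREE][5-10 ALLOC][11-27 FREE]
Op 4: free(a) -> (freed a); heap: [0-4 FREE][5-10 ALLOC][11-27 FREE]
Op 5: c = malloc(2) -> c = 0; heap: [0-1 ALLOC][2-4 FREE][5-10 ALLOC][11-27 FREE]
Op 6: b = realloc(b, 2) -> b = 5; heap: [0-1 ALLOC][2-4 FREE][5-6 ALLOC][7-27 FREE]
Op 7: c = realloc(c, 9) -> c = 7; heap: [0-4 FREE][5-6 ALLOC][7-15 ALLOC][16-27 FREE]
free(b): b = 5 -> block [5-6 ALLOC]; mark free, coalesce with adjacent free neighbors -> [0-6 FREE][7-15 ALLOC][16-27 FREE]

Answer: [0-6 FREE][7-15 ALLOC][16-27 FREE]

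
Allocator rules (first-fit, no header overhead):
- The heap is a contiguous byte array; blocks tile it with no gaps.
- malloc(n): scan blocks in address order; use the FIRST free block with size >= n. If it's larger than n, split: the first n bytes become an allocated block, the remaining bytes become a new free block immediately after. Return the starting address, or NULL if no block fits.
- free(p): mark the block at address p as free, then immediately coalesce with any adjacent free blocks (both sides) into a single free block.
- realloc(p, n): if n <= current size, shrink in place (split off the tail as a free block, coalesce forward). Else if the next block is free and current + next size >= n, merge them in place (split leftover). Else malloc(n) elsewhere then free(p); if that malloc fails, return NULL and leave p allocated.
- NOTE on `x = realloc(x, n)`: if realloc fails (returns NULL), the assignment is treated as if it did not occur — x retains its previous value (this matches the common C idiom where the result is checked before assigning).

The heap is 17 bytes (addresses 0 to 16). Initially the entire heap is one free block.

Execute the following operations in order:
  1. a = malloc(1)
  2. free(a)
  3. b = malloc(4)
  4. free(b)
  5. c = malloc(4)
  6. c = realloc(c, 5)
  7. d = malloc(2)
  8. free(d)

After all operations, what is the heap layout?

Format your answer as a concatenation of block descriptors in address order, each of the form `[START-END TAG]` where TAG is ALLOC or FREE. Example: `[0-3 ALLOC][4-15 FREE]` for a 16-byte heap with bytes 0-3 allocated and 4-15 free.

Op 1: a = malloc(1) -> a = 0; heap: [0-0 ALLOC][1-16 FREE]
Op 2: free(a) -> (freed a); heap: [0-16 FREE]
Op 3: b = malloc(4) -> b = 0; heap: [0-3 ALLOC][4-16 FREE]
Op 4: free(b) -> (freed b); heap: [0-16 FREE]
Op 5: c = malloc(4) -> c = 0; heap: [0-3 ALLOC][4-16 FREE]
Op 6: c = realloc(c, 5) -> c = 0; heap: [0-4 ALLOC][5-16 FREE]
Op 7: d = malloc(2) -> d = 5; heap: [0-4 ALLOC][5-6 ALLOC][7-16 FREE]
Op 8: free(d) -> (freed d); heap: [0-4 ALLOC][5-16 FREE]

Answer: [0-4 ALLOC][5-16 FREE]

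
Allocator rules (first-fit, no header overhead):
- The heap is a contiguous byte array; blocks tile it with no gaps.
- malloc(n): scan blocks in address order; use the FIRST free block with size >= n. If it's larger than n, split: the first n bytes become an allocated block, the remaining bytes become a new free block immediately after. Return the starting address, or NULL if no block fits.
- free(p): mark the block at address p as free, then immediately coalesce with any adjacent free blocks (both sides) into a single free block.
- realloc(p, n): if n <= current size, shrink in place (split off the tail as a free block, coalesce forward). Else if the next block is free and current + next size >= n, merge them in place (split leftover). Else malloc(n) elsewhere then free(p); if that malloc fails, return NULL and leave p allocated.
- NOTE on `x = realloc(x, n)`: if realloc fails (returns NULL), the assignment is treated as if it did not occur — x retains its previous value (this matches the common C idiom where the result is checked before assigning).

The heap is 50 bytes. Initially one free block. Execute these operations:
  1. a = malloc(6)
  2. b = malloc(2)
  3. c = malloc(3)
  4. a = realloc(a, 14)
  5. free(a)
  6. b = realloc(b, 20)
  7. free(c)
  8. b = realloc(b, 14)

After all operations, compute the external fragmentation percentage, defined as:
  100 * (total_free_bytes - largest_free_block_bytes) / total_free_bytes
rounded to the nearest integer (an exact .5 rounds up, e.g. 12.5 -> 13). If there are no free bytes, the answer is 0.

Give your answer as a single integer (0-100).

Answer: 31

Derivation:
Op 1: a = malloc(6) -> a = 0; heap: [0-5 ALLOC][6-49 FREE]
Op 2: b = malloc(2) -> b = 6; heap: [0-5 ALLOC][6-7 ALLOC][8-49 FREE]
Op 3: c = malloc(3) -> c = 8; heap: [0-5 ALLOC][6-7 ALLOC][8-10 ALLOC][11-49 FREE]
Op 4: a = realloc(a, 14) -> a = 11; heap: [0-5 FREE][6-7 ALLOC][8-10 ALLOC][11-24 ALLOC][25-49 FREE]
Op 5: free(a) -> (freed a); heap: [0-5 FREE][6-7 ALLOC][8-10 ALLOC][11-49 FREE]
Op 6: b = realloc(b, 20) -> b = 11; heap: [0-7 FREE][8-10 ALLOC][11-30 ALLOC][31-49 FREE]
Op 7: free(c) -> (freed c); heap: [0-10 FREE][11-30 ALLOC][31-49 FREE]
Op 8: b = realloc(b, 14) -> b = 11; heap: [0-10 FREE][11-24 ALLOC][25-49 FREE]
Free blocks: [11 25] total_free=36 largest=25 -> 100*(36-25)/36 = 1100/36 ≈ 30.556 -> rounds to 31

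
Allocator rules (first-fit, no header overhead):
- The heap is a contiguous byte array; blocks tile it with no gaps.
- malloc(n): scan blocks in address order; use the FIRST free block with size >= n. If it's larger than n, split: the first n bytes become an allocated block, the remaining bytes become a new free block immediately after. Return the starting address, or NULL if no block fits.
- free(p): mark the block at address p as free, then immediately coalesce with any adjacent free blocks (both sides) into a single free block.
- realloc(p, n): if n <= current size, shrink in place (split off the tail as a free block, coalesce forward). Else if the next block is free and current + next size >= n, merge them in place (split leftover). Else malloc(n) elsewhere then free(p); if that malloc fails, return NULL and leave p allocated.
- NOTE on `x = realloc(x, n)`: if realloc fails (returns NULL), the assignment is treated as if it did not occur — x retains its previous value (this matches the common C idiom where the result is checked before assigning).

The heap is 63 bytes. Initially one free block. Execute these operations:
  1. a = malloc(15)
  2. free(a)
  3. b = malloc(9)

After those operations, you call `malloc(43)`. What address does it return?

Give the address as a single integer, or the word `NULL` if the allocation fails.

Answer: 9

Derivation:
Op 1: a = malloc(15) -> a = 0; heap: [0-14 ALLOC][15-62 FREE]
Op 2: free(a) -> (freed a); heap: [0-62 FREE]
Op 3: b = malloc(9) -> b = 0; heap: [0-8 ALLOC][9-62 FREE]
malloc(43): first-fit scan over [0-8 ALLOC][9-62 FREE] -> 9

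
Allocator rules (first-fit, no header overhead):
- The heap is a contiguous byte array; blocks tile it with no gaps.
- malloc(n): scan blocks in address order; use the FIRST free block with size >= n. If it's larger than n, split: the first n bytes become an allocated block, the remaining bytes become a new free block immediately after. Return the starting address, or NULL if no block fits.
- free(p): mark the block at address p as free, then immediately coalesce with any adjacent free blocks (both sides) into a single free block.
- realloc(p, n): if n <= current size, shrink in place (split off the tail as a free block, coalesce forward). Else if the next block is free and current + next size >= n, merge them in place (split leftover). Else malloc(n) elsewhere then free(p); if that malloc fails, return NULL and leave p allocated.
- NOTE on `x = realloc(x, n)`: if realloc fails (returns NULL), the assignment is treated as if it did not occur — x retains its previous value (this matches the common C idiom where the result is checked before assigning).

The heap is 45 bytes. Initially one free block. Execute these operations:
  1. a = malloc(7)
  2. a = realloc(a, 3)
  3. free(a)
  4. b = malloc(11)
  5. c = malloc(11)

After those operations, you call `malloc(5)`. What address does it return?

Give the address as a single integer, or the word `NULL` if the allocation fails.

Answer: 22

Derivation:
Op 1: a = malloc(7) -> a = 0; heap: [0-6 ALLOC][7-44 FREE]
Op 2: a = realloc(a, 3) -> a = 0; heap: [0-2 ALLOC][3-44 FREE]
Op 3: free(a) -> (freed a); heap: [0-44 FREE]
Op 4: b = malloc(11) -> b = 0; heap: [0-10 ALLOC][11-44 FREE]
Op 5: c = malloc(11) -> c = 11; heap: [0-10 ALLOC][11-21 ALLOC][22-44 FREE]
malloc(5): first-fit scan over [0-10 ALLOC][11-21 ALLOC][22-44 FREE] -> 22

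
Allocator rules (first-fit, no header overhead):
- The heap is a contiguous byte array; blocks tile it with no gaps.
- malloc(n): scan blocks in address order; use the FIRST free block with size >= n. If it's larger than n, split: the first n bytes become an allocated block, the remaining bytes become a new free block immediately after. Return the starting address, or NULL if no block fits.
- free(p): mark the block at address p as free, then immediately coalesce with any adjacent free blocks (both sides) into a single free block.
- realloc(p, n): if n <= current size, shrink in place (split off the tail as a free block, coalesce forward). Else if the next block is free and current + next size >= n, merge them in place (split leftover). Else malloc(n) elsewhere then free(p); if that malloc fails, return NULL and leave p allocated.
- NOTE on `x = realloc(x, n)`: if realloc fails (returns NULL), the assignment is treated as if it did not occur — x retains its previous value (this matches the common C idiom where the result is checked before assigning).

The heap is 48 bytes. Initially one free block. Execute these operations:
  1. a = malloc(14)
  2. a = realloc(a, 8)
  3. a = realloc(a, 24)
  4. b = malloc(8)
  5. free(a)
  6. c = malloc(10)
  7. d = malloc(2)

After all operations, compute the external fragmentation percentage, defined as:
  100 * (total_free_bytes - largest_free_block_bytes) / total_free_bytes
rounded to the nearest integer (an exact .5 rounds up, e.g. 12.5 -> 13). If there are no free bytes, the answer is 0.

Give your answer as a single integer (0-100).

Answer: 43

Derivation:
Op 1: a = malloc(14) -> a = 0; heap: [0-13 ALLOC][14-47 FREE]
Op 2: a = realloc(a, 8) -> a = 0; heap: [0-7 ALLOC][8-47 FREE]
Op 3: a = realloc(a, 24) -> a = 0; heap: [0-23 ALLOC][24-47 FREE]
Op 4: b = malloc(8) -> b = 24; heap: [0-23 ALLOC][24-31 ALLOC][32-47 FREE]
Op 5: free(a) -> (freed a); heap: [0-23 FREE][24-31 ALLOC][32-47 FREE]
Op 6: c = malloc(10) -> c = 0; heap: [0-9 ALLOC][10-23 FREE][24-31 ALLOC][32-47 FREE]
Op 7: d = malloc(2) -> d = 10; heap: [0-9 ALLOC][10-11 ALLOC][12-23 FREE][24-31 ALLOC][32-47 FREE]
Free blocks: [12 16] total_free=28 largest=16 -> 100*(28-16)/28 = 1200/28 ≈ 42.857 -> rounds to 43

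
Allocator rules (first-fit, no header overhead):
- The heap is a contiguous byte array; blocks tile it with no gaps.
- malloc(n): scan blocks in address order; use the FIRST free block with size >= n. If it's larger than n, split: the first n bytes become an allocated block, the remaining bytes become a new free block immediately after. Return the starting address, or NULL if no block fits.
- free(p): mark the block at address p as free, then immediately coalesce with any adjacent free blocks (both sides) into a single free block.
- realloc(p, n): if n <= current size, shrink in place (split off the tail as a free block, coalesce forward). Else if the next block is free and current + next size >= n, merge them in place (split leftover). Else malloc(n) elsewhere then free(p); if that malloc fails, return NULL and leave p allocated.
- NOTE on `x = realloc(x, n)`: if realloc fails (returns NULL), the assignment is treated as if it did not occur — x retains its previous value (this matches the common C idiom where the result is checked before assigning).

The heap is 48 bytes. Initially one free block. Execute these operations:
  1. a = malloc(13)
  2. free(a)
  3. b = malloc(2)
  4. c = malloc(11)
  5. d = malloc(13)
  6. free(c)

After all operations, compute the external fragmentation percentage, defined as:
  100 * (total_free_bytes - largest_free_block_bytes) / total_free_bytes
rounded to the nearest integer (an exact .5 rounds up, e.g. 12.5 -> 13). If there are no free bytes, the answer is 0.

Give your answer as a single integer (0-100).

Answer: 33

Derivation:
Op 1: a = malloc(13) -> a = 0; heap: [0-12 ALLOC][13-47 FREE]
Op 2: free(a) -> (freed a); heap: [0-47 FREE]
Op 3: b = malloc(2) -> b = 0; heap: [0-1 ALLOC][2-47 FREE]
Op 4: c = malloc(11) -> c = 2; heap: [0-1 ALLOC][2-12 ALLOC][13-47 FREE]
Op 5: d = malloc(13) -> d = 13; heap: [0-1 ALLOC][2-12 ALLOC][13-25 ALLOC][26-47 FREE]
Op 6: free(c) -> (freed c); heap: [0-1 ALLOC][2-12 FREE][13-25 ALLOC][26-47 FREE]
Free blocks: [11 22] total_free=33 largest=22 -> 100*(33-22)/33 = 1100/33 ≈ 33.333 -> rounds to 33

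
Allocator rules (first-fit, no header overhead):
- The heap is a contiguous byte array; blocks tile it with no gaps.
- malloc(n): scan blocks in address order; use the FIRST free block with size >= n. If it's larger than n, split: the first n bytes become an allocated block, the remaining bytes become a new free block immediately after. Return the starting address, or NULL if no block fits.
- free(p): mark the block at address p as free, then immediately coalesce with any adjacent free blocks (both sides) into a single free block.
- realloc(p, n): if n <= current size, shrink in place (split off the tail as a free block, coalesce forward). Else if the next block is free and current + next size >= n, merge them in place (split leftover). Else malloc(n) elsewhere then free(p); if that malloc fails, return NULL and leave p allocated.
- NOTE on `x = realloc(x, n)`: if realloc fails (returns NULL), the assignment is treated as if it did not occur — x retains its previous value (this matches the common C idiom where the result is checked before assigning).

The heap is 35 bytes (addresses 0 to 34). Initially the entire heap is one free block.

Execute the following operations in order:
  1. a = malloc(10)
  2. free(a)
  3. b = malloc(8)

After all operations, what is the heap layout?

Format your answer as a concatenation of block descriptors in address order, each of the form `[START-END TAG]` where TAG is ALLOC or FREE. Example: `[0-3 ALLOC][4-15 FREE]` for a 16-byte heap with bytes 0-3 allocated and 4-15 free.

Answer: [0-7 ALLOC][8-34 FREE]

Derivation:
Op 1: a = malloc(10) -> a = 0; heap: [0-9 ALLOC][10-34 FREE]
Op 2: free(a) -> (freed a); heap: [0-34 FREE]
Op 3: b = malloc(8) -> b = 0; heap: [0-7 ALLOC][8-34 FREE]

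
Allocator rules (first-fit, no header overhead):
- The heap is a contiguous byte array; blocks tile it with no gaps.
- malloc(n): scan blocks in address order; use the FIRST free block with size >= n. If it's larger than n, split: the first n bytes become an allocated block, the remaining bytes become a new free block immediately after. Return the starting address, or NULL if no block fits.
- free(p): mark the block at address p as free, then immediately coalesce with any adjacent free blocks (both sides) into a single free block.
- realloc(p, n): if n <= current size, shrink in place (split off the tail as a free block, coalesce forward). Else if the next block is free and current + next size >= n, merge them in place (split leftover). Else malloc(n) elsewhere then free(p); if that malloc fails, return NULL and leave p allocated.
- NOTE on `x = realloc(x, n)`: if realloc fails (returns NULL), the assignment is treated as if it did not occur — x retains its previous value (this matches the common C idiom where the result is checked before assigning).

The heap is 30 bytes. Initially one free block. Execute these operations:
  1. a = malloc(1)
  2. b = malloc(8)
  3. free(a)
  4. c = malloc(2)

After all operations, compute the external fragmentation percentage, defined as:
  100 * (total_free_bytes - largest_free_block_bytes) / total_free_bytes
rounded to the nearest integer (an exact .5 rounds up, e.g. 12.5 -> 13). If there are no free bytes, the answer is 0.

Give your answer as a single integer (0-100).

Answer: 5

Derivation:
Op 1: a = malloc(1) -> a = 0; heap: [0-0 ALLOC][1-29 FREE]
Op 2: b = malloc(8) -> b = 1; heap: [0-0 ALLOC][1-8 ALLOC][9-29 FREE]
Op 3: free(a) -> (freed a); heap: [0-0 FREE][1-8 ALLOC][9-29 FREE]
Op 4: c = malloc(2) -> c = 9; heap: [0-0 FREE][1-8 ALLOC][9-10 ALLOC][11-29 FREE]
Free blocks: [1 19] total_free=20 largest=19 -> 100*(20-19)/20 = 100/20 = 5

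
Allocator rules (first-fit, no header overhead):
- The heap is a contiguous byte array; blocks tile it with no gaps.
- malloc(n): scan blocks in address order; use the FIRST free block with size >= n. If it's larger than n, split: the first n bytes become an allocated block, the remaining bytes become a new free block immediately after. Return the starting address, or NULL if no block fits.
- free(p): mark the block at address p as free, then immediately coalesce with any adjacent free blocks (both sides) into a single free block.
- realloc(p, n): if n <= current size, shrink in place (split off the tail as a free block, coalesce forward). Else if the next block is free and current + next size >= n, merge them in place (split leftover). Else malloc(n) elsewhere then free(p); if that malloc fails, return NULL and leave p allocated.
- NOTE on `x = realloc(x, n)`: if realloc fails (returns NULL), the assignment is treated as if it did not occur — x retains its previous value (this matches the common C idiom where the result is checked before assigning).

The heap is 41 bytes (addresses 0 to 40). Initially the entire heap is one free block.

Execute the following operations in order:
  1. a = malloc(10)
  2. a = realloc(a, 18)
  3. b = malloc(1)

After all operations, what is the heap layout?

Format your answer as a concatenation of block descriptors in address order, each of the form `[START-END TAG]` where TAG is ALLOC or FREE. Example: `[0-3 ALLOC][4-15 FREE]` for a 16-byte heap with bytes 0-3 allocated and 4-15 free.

Answer: [0-17 ALLOC][18-18 ALLOC][19-40 FREE]

Derivation:
Op 1: a = malloc(10) -> a = 0; heap: [0-9 ALLOC][10-40 FREE]
Op 2: a = realloc(a, 18) -> a = 0; heap: [0-17 ALLOC][18-40 FREE]
Op 3: b = malloc(1) -> b = 18; heap: [0-17 ALLOC][18-18 ALLOC][19-40 FREE]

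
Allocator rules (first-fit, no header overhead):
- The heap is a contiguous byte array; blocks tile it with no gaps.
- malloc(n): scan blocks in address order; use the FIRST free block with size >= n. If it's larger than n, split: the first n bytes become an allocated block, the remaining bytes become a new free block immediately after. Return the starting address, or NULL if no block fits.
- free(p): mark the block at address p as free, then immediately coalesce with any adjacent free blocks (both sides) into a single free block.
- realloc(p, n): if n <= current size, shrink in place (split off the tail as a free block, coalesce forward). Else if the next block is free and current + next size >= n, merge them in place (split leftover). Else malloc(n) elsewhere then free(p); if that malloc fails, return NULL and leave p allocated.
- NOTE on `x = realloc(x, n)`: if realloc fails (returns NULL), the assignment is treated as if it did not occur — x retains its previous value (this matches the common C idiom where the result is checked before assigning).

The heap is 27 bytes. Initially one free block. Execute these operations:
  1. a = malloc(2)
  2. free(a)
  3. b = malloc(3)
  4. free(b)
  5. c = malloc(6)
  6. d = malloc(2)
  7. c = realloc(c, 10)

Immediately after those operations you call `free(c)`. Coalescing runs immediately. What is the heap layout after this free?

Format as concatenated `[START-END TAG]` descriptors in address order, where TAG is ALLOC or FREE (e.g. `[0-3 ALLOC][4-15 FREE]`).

Op 1: a = malloc(2) -> a = 0; heap: [0-1 ALLOC][2-26 FREE]
Op 2: free(a) -> (freed a); heap: [0-26 FREE]
Op 3: b = malloc(3) -> b = 0; heap: [0-2 ALLOC][3-26 FREE]
Op 4: free(b) -> (freed b); heap: [0-26 FREE]
Op 5: c = malloc(6) -> c = 0; heap: [0-5 ALLOC][6-26 FREE]
Op 6: d = malloc(2) -> d = 6; heap: [0-5 ALLOC][6-7 ALLOC][8-26 FREE]
Op 7: c = realloc(c, 10) -> c = 8; heap: [0-5 FREE][6-7 ALLOC][8-17 ALLOC][18-26 FREE]
free(c): c = 8 -> block [8-17 ALLOC]; mark free, coalesce with adjacent free neighbors -> [0-5 FREE][6-7 ALLOC][8-26 FREE]

Answer: [0-5 FREE][6-7 ALLOC][8-26 FREE]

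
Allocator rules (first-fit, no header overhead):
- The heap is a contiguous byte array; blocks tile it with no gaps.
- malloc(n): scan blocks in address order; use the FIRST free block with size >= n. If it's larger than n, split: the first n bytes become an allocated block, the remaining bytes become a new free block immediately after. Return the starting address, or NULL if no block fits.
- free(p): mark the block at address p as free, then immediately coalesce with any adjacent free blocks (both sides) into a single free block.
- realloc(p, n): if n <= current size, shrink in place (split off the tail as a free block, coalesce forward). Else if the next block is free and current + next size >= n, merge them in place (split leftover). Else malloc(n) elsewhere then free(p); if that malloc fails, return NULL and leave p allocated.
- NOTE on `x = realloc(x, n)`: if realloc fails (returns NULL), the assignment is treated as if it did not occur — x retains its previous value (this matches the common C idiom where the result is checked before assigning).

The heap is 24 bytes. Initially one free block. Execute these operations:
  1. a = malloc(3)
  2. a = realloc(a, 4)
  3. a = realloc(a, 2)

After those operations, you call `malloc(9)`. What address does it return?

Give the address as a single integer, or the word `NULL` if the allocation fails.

Op 1: a = malloc(3) -> a = 0; heap: [0-2 ALLOC][3-23 FREE]
Op 2: a = realloc(a, 4) -> a = 0; heap: [0-3 ALLOC][4-23 FREE]
Op 3: a = realloc(a, 2) -> a = 0; heap: [0-1 ALLOC][2-23 FREE]
malloc(9): first-fit scan over [0-1 ALLOC][2-23 FREE] -> 2

Answer: 2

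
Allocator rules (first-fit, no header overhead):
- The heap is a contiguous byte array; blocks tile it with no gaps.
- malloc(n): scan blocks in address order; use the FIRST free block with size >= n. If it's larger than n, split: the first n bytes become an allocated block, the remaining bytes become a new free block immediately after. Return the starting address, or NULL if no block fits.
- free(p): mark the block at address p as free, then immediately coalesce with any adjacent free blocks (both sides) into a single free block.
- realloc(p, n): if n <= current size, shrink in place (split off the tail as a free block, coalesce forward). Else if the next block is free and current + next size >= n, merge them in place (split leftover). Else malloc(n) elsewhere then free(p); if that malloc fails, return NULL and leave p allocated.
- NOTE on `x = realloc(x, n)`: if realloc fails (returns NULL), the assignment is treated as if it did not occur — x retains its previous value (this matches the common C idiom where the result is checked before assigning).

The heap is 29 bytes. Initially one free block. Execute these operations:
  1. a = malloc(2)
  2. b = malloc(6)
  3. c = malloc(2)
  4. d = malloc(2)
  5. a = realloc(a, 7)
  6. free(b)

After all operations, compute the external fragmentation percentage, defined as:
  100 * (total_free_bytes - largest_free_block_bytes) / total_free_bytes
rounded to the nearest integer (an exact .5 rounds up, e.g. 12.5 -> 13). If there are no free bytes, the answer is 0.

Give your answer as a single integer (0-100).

Answer: 44

Derivation:
Op 1: a = malloc(2) -> a = 0; heap: [0-1 ALLOC][2-28 FREE]
Op 2: b = malloc(6) -> b = 2; heap: [0-1 ALLOC][2-7 ALLOC][8-28 FREE]
Op 3: c = malloc(2) -> c = 8; heap: [0-1 ALLOC][2-7 ALLOC][8-9 ALLOC][10-28 FREE]
Op 4: d = malloc(2) -> d = 10; heap: [0-1 ALLOC][2-7 ALLOC][8-9 ALLOC][10-11 ALLOC][12-28 FREE]
Op 5: a = realloc(a, 7) -> a = 12; heap: [0-1 FREE][2-7 ALLOC][8-9 ALLOC][10-11 ALLOC][12-18 ALLOC][19-28 FREE]
Op 6: free(b) -> (freed b); heap: [0-7 FREE][8-9 ALLOC][10-11 ALLOC][12-18 ALLOC][19-28 FREE]
Free blocks: [8 10] total_free=18 largest=10 -> 100*(18-10)/18 = 800/18 ≈ 44.444 -> rounds to 44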